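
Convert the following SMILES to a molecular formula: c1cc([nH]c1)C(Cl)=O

C5H4ClNO

Heavy atoms from the SMILES: 5 C, 1 Cl, 1 N, 1 O.
Implicit hydrogens by atom environment:
  3 × C (aromatic): 1 H each → 3
  1 × C (aromatic): no H
  1 × C: no H
  1 × Cl: no H
  1 × N (aromatic): 1 H
  1 × O: no H
  Total hydrogens = 4.
Molecular formula: C5H4ClNO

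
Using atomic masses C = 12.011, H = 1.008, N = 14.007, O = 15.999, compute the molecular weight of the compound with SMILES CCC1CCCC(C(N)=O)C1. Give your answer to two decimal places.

155.24

Molecular formula: C9H17NO.
M = 9×12.011 + 17×1.008 + 1×14.007 + 1×15.999 = 155.24 g/mol.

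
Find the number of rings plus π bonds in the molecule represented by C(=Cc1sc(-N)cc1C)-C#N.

Molecular formula from the SMILES: C8H8N2S.
DoU = (2C + 2 + N − H − X)/2 = (2·8 + 2 + 2 − 8 − 0)/2 = 12/2 = 6.
(Structurally: 1 ring(s) + 5 π bond(s) = 6.)

6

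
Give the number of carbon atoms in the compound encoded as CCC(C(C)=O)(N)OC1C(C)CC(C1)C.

12

The symbol for carbon appears 12 times in the SMILES.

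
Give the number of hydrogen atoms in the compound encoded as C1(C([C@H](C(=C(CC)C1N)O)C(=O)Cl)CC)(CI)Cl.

Hydrogens are implicit in SMILES; fill each atom to its normal valence:
  4 × C: no H
  3 × C: 2 H each → 6
  3 × C: 1 H each → 3
  2 × C: 3 H each → 6
  2 × Cl: no H
  1 × I: no H
  1 × N: 2 H
  1 × O: 1 H
  1 × O: no H
  Total hydrogens = 18.

18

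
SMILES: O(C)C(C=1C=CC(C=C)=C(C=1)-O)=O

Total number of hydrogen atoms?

Hydrogens are implicit in SMILES; fill each atom to its normal valence:
  3 × C (aromatic): 1 H each → 3
  3 × C (aromatic): no H
  2 × O: no H
  1 × C: 3 H
  1 × C: 2 H
  1 × C: 1 H
  1 × C: no H
  1 × O: 1 H
  Total hydrogens = 10.

10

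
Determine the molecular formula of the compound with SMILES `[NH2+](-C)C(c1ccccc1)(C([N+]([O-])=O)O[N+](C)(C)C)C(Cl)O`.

Heavy atoms from the SMILES: 13 C, 1 Cl, 3 N, 4 O.
Implicit hydrogens by atom environment:
  5 × C (aromatic): 1 H each → 5
  4 × C: 3 H each → 12
  2 × C: 1 H each → 2
  2 × N (charge +1): no H
  2 × O: no H
  1 × C: no H
  1 × C (aromatic): no H
  1 × Cl: no H
  1 × N (charge +1): 2 H
  1 × O: 1 H
  1 × O (charge -1): no H
  Total hydrogens = 22.
Net charge +2.
Molecular formula: [C13H22ClN3O4]2+

[C13H22ClN3O4]2+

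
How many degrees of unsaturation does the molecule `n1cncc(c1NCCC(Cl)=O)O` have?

5

Molecular formula from the SMILES: C7H8ClN3O2.
DoU = (2C + 2 + N − H − X)/2 = (2·7 + 2 + 3 − 8 − 1)/2 = 10/2 = 5.
(Structurally: 1 ring(s) + 4 π bond(s) = 5.)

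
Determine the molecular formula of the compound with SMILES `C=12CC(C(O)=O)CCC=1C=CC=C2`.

Heavy atoms from the SMILES: 11 C, 2 O.
Implicit hydrogens by atom environment:
  4 × C (aromatic): 1 H each → 4
  3 × C: 2 H each → 6
  2 × C (aromatic): no H
  1 × C: 1 H
  1 × C: no H
  1 × O: 1 H
  1 × O: no H
  Total hydrogens = 12.
Molecular formula: C11H12O2

C11H12O2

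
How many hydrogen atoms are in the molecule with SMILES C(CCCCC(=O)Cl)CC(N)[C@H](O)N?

19

Hydrogens are implicit in SMILES; fill each atom to its normal valence:
  6 × C: 2 H each → 12
  2 × C: 1 H each → 2
  2 × N: 2 H each → 4
  1 × C: no H
  1 × Cl: no H
  1 × O: 1 H
  1 × O: no H
  Total hydrogens = 19.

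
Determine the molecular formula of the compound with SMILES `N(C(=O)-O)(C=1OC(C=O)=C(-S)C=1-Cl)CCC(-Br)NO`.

Heavy atoms from the SMILES: 1 Br, 9 C, 1 Cl, 2 N, 5 O, 1 S.
Implicit hydrogens by atom environment:
  4 × C (aromatic): no H
  2 × C: 2 H each → 4
  2 × C: 1 H each → 2
  2 × O: 1 H each → 2
  2 × O: no H
  1 × Br: no H
  1 × C: no H
  1 × Cl: no H
  1 × N: 1 H
  1 × N: no H
  1 × O (aromatic): no H
  1 × S: 1 H
  Total hydrogens = 10.
Molecular formula: C9H10BrClN2O5S

C9H10BrClN2O5S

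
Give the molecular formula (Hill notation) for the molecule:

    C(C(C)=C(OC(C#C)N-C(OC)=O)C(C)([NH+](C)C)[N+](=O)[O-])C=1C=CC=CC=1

Heavy atoms from the SMILES: 19 C, 3 N, 5 O.
Implicit hydrogens by atom environment:
  5 × C: 3 H each → 15
  5 × C (aromatic): 1 H each → 5
  5 × C: no H
  4 × O: no H
  2 × C: 1 H each → 2
  1 × C: 2 H
  1 × C (aromatic): no H
  1 × N (charge +1): 1 H
  1 × N: 1 H
  1 × N (charge +1): no H
  1 × O (charge -1): no H
  Total hydrogens = 26.
Net charge +1.
Molecular formula: C19H26N3O5+

C19H26N3O5+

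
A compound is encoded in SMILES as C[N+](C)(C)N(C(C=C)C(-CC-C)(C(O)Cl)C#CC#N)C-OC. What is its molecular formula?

Heavy atoms from the SMILES: 16 C, 1 Cl, 3 N, 2 O.
Implicit hydrogens by atom environment:
  5 × C: 3 H each → 15
  4 × C: 2 H each → 8
  4 × C: no H
  3 × C: 1 H each → 3
  2 × N: no H
  1 × Cl: no H
  1 × N (charge +1): no H
  1 × O: 1 H
  1 × O: no H
  Total hydrogens = 27.
Net charge +1.
Molecular formula: C16H27ClN3O2+

C16H27ClN3O2+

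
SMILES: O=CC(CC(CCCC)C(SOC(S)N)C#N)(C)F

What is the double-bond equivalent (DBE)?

3

Molecular formula from the SMILES: C12H21FN2O2S2.
DoU = (2C + 2 + N − H − X)/2 = (2·12 + 2 + 2 − 21 − 1)/2 = 6/2 = 3.
(Structurally: 0 ring(s) + 3 π bond(s) = 3.)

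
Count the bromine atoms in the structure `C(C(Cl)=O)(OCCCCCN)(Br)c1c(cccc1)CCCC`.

The symbol for bromine appears 1 time in the SMILES.

1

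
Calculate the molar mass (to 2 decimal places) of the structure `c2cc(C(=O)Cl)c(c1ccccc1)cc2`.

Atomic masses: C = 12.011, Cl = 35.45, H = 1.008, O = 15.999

216.66

Molecular formula: C13H9ClO.
M = 13×12.011 + 1×35.45 + 9×1.008 + 1×15.999 = 216.66 g/mol.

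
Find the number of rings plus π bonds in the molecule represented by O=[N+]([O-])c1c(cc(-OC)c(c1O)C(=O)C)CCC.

Molecular formula from the SMILES: C12H15NO5.
DoU = (2C + 2 + N − H − X)/2 = (2·12 + 2 + 1 − 15 − 0)/2 = 12/2 = 6.
(Structurally: 1 ring(s) + 5 π bond(s) = 6.)

6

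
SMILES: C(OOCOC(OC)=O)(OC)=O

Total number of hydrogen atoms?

Hydrogens are implicit in SMILES; fill each atom to its normal valence:
  7 × O: no H
  2 × C: 3 H each → 6
  2 × C: no H
  1 × C: 2 H
  Total hydrogens = 8.

8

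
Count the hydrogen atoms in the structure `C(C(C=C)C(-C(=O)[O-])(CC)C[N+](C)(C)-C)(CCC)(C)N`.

Hydrogens are implicit in SMILES; fill each atom to its normal valence:
  6 × C: 3 H each → 18
  5 × C: 2 H each → 10
  3 × C: no H
  2 × C: 1 H each → 2
  1 × N: 2 H
  1 × N (charge +1): no H
  1 × O: no H
  1 × O (charge -1): no H
  Total hydrogens = 32.

32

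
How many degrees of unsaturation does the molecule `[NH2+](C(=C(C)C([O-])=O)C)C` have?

Molecular formula from the SMILES: C6H11NO2.
DoU = (2C + 2 + N − H − X)/2 = (2·6 + 2 + 1 − 11 − 0)/2 = 4/2 = 2.
(Structurally: 0 ring(s) + 2 π bond(s) = 2.)

2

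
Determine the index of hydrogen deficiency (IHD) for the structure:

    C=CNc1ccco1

4

Molecular formula from the SMILES: C6H7NO.
DoU = (2C + 2 + N − H − X)/2 = (2·6 + 2 + 1 − 7 − 0)/2 = 8/2 = 4.
(Structurally: 1 ring(s) + 3 π bond(s) = 4.)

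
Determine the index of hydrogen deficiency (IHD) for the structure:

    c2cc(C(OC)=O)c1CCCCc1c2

Molecular formula from the SMILES: C12H14O2.
DoU = (2C + 2 + N − H − X)/2 = (2·12 + 2 + 0 − 14 − 0)/2 = 12/2 = 6.
(Structurally: 2 ring(s) + 4 π bond(s) = 6.)

6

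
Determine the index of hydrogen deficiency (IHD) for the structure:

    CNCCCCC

0

Molecular formula from the SMILES: C6H15N.
DoU = (2C + 2 + N − H − X)/2 = (2·6 + 2 + 1 − 15 − 0)/2 = 0/2 = 0.
(Structurally: 0 ring(s) + 0 π bond(s) = 0.)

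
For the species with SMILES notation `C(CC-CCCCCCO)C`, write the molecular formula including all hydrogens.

C10H22O

Heavy atoms from the SMILES: 10 C, 1 O.
Implicit hydrogens by atom environment:
  9 × C: 2 H each → 18
  1 × C: 3 H
  1 × O: 1 H
  Total hydrogens = 22.
Molecular formula: C10H22O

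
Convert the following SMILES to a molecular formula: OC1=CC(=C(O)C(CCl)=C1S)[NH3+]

Heavy atoms from the SMILES: 7 C, 1 Cl, 1 N, 2 O, 1 S.
Implicit hydrogens by atom environment:
  5 × C (aromatic): no H
  2 × O: 1 H each → 2
  1 × C: 2 H
  1 × C (aromatic): 1 H
  1 × Cl: no H
  1 × N (charge +1): 3 H
  1 × S: 1 H
  Total hydrogens = 9.
Net charge +1.
Molecular formula: C7H9ClNO2S+

C7H9ClNO2S+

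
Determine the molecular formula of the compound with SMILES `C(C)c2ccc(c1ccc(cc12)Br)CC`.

C14H15Br

Heavy atoms from the SMILES: 1 Br, 14 C.
Implicit hydrogens by atom environment:
  5 × C (aromatic): 1 H each → 5
  5 × C (aromatic): no H
  2 × C: 3 H each → 6
  2 × C: 2 H each → 4
  1 × Br: no H
  Total hydrogens = 15.
Molecular formula: C14H15Br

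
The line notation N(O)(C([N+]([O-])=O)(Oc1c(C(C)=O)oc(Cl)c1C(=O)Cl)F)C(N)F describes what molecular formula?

Heavy atoms from the SMILES: 9 C, 2 Cl, 2 F, 3 N, 7 O.
Implicit hydrogens by atom environment:
  4 × C (aromatic): no H
  4 × O: no H
  3 × C: no H
  2 × Cl: no H
  2 × F: no H
  1 × C: 3 H
  1 × C: 1 H
  1 × N: 2 H
  1 × N (charge +1): no H
  1 × N: no H
  1 × O: 1 H
  1 × O (aromatic): no H
  1 × O (charge -1): no H
  Total hydrogens = 7.
Molecular formula: C9H7Cl2F2N3O7

C9H7Cl2F2N3O7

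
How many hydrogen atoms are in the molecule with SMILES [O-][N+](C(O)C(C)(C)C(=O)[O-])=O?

8

Hydrogens are implicit in SMILES; fill each atom to its normal valence:
  2 × C: 3 H each → 6
  2 × C: no H
  2 × O: no H
  2 × O (charge -1): no H
  1 × C: 1 H
  1 × N (charge +1): no H
  1 × O: 1 H
  Total hydrogens = 8.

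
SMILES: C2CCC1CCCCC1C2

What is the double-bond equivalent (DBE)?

2

Molecular formula from the SMILES: C10H18.
DoU = (2C + 2 + N − H − X)/2 = (2·10 + 2 + 0 − 18 − 0)/2 = 4/2 = 2.
(Structurally: 2 ring(s) + 0 π bond(s) = 2.)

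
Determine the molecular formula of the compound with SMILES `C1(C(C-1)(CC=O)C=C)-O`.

C7H10O2

Heavy atoms from the SMILES: 7 C, 2 O.
Implicit hydrogens by atom environment:
  3 × C: 2 H each → 6
  3 × C: 1 H each → 3
  1 × C: no H
  1 × O: 1 H
  1 × O: no H
  Total hydrogens = 10.
Molecular formula: C7H10O2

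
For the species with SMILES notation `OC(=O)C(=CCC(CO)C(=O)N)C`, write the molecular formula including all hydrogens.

C8H13NO4

Heavy atoms from the SMILES: 8 C, 1 N, 4 O.
Implicit hydrogens by atom environment:
  3 × C: no H
  2 × C: 2 H each → 4
  2 × C: 1 H each → 2
  2 × O: 1 H each → 2
  2 × O: no H
  1 × C: 3 H
  1 × N: 2 H
  Total hydrogens = 13.
Molecular formula: C8H13NO4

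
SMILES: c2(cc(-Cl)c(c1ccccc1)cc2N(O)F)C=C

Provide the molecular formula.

C14H11ClFNO

Heavy atoms from the SMILES: 14 C, 1 Cl, 1 F, 1 N, 1 O.
Implicit hydrogens by atom environment:
  7 × C (aromatic): 1 H each → 7
  5 × C (aromatic): no H
  1 × C: 2 H
  1 × C: 1 H
  1 × Cl: no H
  1 × F: no H
  1 × N: no H
  1 × O: 1 H
  Total hydrogens = 11.
Molecular formula: C14H11ClFNO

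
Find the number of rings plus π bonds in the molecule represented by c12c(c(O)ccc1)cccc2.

7

Molecular formula from the SMILES: C10H8O.
DoU = (2C + 2 + N − H − X)/2 = (2·10 + 2 + 0 − 8 − 0)/2 = 14/2 = 7.
(Structurally: 2 ring(s) + 5 π bond(s) = 7.)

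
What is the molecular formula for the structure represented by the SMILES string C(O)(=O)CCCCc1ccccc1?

C11H14O2

Heavy atoms from the SMILES: 11 C, 2 O.
Implicit hydrogens by atom environment:
  5 × C (aromatic): 1 H each → 5
  4 × C: 2 H each → 8
  1 × C (aromatic): no H
  1 × C: no H
  1 × O: 1 H
  1 × O: no H
  Total hydrogens = 14.
Molecular formula: C11H14O2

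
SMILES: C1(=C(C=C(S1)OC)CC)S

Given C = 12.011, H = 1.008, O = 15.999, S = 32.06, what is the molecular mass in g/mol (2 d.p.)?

174.28

Molecular formula: C7H10OS2.
M = 7×12.011 + 10×1.008 + 1×15.999 + 2×32.06 = 174.28 g/mol.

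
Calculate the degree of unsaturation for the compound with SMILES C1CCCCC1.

Molecular formula from the SMILES: C6H12.
DoU = (2C + 2 + N − H − X)/2 = (2·6 + 2 + 0 − 12 − 0)/2 = 2/2 = 1.
(Structurally: 1 ring(s) + 0 π bond(s) = 1.)

1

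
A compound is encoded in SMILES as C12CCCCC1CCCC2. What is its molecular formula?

C10H18

Heavy atoms from the SMILES: 10 C.
Implicit hydrogens by atom environment:
  8 × C: 2 H each → 16
  2 × C: 1 H each → 2
  Total hydrogens = 18.
Molecular formula: C10H18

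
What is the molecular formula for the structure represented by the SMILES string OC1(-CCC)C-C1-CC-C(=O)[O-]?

Heavy atoms from the SMILES: 9 C, 3 O.
Implicit hydrogens by atom environment:
  5 × C: 2 H each → 10
  2 × C: no H
  1 × C: 3 H
  1 × C: 1 H
  1 × O: 1 H
  1 × O: no H
  1 × O (charge -1): no H
  Total hydrogens = 15.
Net charge -1.
Molecular formula: C9H15O3-

C9H15O3-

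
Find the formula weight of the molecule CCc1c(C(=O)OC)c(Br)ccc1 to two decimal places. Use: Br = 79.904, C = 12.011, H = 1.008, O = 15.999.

Molecular formula: C10H11BrO2.
M = 1×79.904 + 10×12.011 + 11×1.008 + 2×15.999 = 243.10 g/mol.

243.10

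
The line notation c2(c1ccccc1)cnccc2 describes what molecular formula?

Heavy atoms from the SMILES: 11 C, 1 N.
Implicit hydrogens by atom environment:
  9 × C (aromatic): 1 H each → 9
  2 × C (aromatic): no H
  1 × N (aromatic): no H
  Total hydrogens = 9.
Molecular formula: C11H9N

C11H9N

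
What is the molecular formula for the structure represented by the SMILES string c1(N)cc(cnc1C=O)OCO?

Heavy atoms from the SMILES: 7 C, 2 N, 3 O.
Implicit hydrogens by atom environment:
  3 × C (aromatic): no H
  2 × C (aromatic): 1 H each → 2
  2 × O: no H
  1 × C: 2 H
  1 × C: 1 H
  1 × N: 2 H
  1 × N (aromatic): no H
  1 × O: 1 H
  Total hydrogens = 8.
Molecular formula: C7H8N2O3

C7H8N2O3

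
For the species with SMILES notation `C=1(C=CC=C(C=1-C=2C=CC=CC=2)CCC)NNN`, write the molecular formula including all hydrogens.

C15H19N3

Heavy atoms from the SMILES: 15 C, 3 N.
Implicit hydrogens by atom environment:
  8 × C (aromatic): 1 H each → 8
  4 × C (aromatic): no H
  2 × C: 2 H each → 4
  2 × N: 1 H each → 2
  1 × C: 3 H
  1 × N: 2 H
  Total hydrogens = 19.
Molecular formula: C15H19N3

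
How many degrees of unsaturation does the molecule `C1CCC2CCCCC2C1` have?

Molecular formula from the SMILES: C10H18.
DoU = (2C + 2 + N − H − X)/2 = (2·10 + 2 + 0 − 18 − 0)/2 = 4/2 = 2.
(Structurally: 2 ring(s) + 0 π bond(s) = 2.)

2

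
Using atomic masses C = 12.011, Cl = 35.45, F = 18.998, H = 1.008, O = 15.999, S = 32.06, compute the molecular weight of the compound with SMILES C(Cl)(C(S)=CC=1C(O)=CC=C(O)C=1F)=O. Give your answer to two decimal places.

Molecular formula: C9H6ClFO3S.
M = 9×12.011 + 1×35.45 + 1×18.998 + 6×1.008 + 3×15.999 + 1×32.06 = 248.65 g/mol.

248.65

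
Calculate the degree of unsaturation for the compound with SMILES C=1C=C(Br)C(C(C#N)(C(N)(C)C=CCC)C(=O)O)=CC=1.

Molecular formula from the SMILES: C15H17BrN2O2.
DoU = (2C + 2 + N − H − X)/2 = (2·15 + 2 + 2 − 17 − 1)/2 = 16/2 = 8.
(Structurally: 1 ring(s) + 7 π bond(s) = 8.)

8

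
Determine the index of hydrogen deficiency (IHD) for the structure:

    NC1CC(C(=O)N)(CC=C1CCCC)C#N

5

Molecular formula from the SMILES: C12H19N3O.
DoU = (2C + 2 + N − H − X)/2 = (2·12 + 2 + 3 − 19 − 0)/2 = 10/2 = 5.
(Structurally: 1 ring(s) + 4 π bond(s) = 5.)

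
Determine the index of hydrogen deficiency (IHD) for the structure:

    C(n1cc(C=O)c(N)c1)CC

Molecular formula from the SMILES: C8H12N2O.
DoU = (2C + 2 + N − H − X)/2 = (2·8 + 2 + 2 − 12 − 0)/2 = 8/2 = 4.
(Structurally: 1 ring(s) + 3 π bond(s) = 4.)

4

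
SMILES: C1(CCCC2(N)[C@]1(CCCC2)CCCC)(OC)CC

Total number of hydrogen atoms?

33

Hydrogens are implicit in SMILES; fill each atom to its normal valence:
  11 × C: 2 H each → 22
  3 × C: 3 H each → 9
  3 × C: no H
  1 × N: 2 H
  1 × O: no H
  Total hydrogens = 33.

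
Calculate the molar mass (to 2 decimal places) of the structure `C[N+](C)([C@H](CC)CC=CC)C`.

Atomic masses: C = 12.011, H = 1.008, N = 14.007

Molecular formula: C10H22N+.
M = 10×12.011 + 22×1.008 + 1×14.007 = 156.29 g/mol.

156.29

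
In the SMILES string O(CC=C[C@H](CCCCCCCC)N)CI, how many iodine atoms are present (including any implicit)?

1

The symbol for iodine appears 1 time in the SMILES.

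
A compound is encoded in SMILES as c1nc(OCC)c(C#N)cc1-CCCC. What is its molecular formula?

C12H16N2O

Heavy atoms from the SMILES: 12 C, 2 N, 1 O.
Implicit hydrogens by atom environment:
  4 × C: 2 H each → 8
  3 × C (aromatic): no H
  2 × C: 3 H each → 6
  2 × C (aromatic): 1 H each → 2
  1 × C: no H
  1 × N (aromatic): no H
  1 × N: no H
  1 × O: no H
  Total hydrogens = 16.
Molecular formula: C12H16N2O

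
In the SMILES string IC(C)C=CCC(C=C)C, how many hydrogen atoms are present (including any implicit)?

Hydrogens are implicit in SMILES; fill each atom to its normal valence:
  5 × C: 1 H each → 5
  2 × C: 3 H each → 6
  2 × C: 2 H each → 4
  1 × I: no H
  Total hydrogens = 15.

15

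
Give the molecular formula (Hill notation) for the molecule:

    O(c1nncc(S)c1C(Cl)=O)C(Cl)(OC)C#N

C8H5Cl2N3O3S

Heavy atoms from the SMILES: 8 C, 2 Cl, 3 N, 3 O, 1 S.
Implicit hydrogens by atom environment:
  3 × C (aromatic): no H
  3 × C: no H
  3 × O: no H
  2 × Cl: no H
  2 × N (aromatic): no H
  1 × C: 3 H
  1 × C (aromatic): 1 H
  1 × N: no H
  1 × S: 1 H
  Total hydrogens = 5.
Molecular formula: C8H5Cl2N3O3S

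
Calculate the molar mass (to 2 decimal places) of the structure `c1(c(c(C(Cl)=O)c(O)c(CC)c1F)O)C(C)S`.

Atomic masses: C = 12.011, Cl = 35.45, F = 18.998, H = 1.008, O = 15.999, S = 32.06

278.72

Molecular formula: C11H12ClFO3S.
M = 11×12.011 + 1×35.45 + 1×18.998 + 12×1.008 + 3×15.999 + 1×32.06 = 278.72 g/mol.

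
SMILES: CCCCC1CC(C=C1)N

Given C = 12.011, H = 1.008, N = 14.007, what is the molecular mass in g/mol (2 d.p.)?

139.24

Molecular formula: C9H17N.
M = 9×12.011 + 17×1.008 + 1×14.007 = 139.24 g/mol.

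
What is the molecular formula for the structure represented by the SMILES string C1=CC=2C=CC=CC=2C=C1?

Heavy atoms from the SMILES: 10 C.
Implicit hydrogens by atom environment:
  8 × C (aromatic): 1 H each → 8
  2 × C (aromatic): no H
  Total hydrogens = 8.
Molecular formula: C10H8

C10H8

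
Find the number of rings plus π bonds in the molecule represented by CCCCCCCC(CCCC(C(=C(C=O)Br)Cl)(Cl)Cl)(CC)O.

2

Molecular formula from the SMILES: C17H28BrCl3O2.
DoU = (2C + 2 + N − H − X)/2 = (2·17 + 2 + 0 − 28 − 4)/2 = 4/2 = 2.
(Structurally: 0 ring(s) + 2 π bond(s) = 2.)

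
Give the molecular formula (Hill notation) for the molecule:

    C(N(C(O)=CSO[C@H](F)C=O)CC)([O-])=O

Heavy atoms from the SMILES: 7 C, 1 F, 1 N, 5 O, 1 S.
Implicit hydrogens by atom environment:
  3 × C: 1 H each → 3
  3 × O: no H
  2 × C: no H
  1 × C: 3 H
  1 × C: 2 H
  1 × F: no H
  1 × N: no H
  1 × O: 1 H
  1 × O (charge -1): no H
  1 × S: no H
  Total hydrogens = 9.
Net charge -1.
Molecular formula: C7H9FNO5S-

C7H9FNO5S-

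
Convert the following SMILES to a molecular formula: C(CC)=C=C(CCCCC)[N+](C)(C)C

Heavy atoms from the SMILES: 13 C, 1 N.
Implicit hydrogens by atom environment:
  5 × C: 3 H each → 15
  5 × C: 2 H each → 10
  2 × C: no H
  1 × C: 1 H
  1 × N (charge +1): no H
  Total hydrogens = 26.
Net charge +1.
Molecular formula: C13H26N+

C13H26N+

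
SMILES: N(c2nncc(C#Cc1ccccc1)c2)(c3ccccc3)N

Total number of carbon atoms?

18

The symbol for carbon appears 18 times in the SMILES. Lowercase c denotes aromatic carbon and counts toward C.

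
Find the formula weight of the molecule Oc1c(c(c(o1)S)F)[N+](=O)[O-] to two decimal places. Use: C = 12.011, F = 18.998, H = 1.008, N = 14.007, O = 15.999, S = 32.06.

179.12

Molecular formula: C4H2FNO4S.
M = 4×12.011 + 1×18.998 + 2×1.008 + 1×14.007 + 4×15.999 + 1×32.06 = 179.12 g/mol.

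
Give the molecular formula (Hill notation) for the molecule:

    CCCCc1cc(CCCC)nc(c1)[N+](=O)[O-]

Heavy atoms from the SMILES: 13 C, 2 N, 2 O.
Implicit hydrogens by atom environment:
  6 × C: 2 H each → 12
  3 × C (aromatic): no H
  2 × C: 3 H each → 6
  2 × C (aromatic): 1 H each → 2
  1 × N (aromatic): no H
  1 × N (charge +1): no H
  1 × O: no H
  1 × O (charge -1): no H
  Total hydrogens = 20.
Molecular formula: C13H20N2O2

C13H20N2O2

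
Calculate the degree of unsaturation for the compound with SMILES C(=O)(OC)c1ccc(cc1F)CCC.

5

Molecular formula from the SMILES: C11H13FO2.
DoU = (2C + 2 + N − H − X)/2 = (2·11 + 2 + 0 − 13 − 1)/2 = 10/2 = 5.
(Structurally: 1 ring(s) + 4 π bond(s) = 5.)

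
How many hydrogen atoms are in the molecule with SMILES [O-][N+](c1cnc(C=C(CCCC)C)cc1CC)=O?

20

Hydrogens are implicit in SMILES; fill each atom to its normal valence:
  4 × C: 2 H each → 8
  3 × C: 3 H each → 9
  3 × C (aromatic): no H
  2 × C (aromatic): 1 H each → 2
  1 × C: 1 H
  1 × C: no H
  1 × N (aromatic): no H
  1 × N (charge +1): no H
  1 × O: no H
  1 × O (charge -1): no H
  Total hydrogens = 20.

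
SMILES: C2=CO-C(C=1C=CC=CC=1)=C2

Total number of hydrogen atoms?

8

Hydrogens are implicit in SMILES; fill each atom to its normal valence:
  8 × C (aromatic): 1 H each → 8
  2 × C (aromatic): no H
  1 × O (aromatic): no H
  Total hydrogens = 8.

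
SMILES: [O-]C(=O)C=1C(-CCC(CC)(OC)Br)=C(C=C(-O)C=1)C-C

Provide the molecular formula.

Heavy atoms from the SMILES: 1 Br, 15 C, 4 O.
Implicit hydrogens by atom environment:
  4 × C: 2 H each → 8
  4 × C (aromatic): no H
  3 × C: 3 H each → 9
  2 × C (aromatic): 1 H each → 2
  2 × C: no H
  2 × O: no H
  1 × Br: no H
  1 × O: 1 H
  1 × O (charge -1): no H
  Total hydrogens = 20.
Net charge -1.
Molecular formula: C15H20BrO4-

C15H20BrO4-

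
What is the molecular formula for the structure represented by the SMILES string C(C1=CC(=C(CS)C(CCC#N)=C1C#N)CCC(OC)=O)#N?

Heavy atoms from the SMILES: 16 C, 3 N, 2 O, 1 S.
Implicit hydrogens by atom environment:
  5 × C: 2 H each → 10
  5 × C (aromatic): no H
  4 × C: no H
  3 × N: no H
  2 × O: no H
  1 × C: 3 H
  1 × C (aromatic): 1 H
  1 × S: 1 H
  Total hydrogens = 15.
Molecular formula: C16H15N3O2S

C16H15N3O2S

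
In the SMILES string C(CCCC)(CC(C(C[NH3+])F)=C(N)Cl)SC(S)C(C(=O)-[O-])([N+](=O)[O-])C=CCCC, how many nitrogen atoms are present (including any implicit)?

3

The symbol for nitrogen appears 3 times in the SMILES.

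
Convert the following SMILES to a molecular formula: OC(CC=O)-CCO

C5H10O3

Heavy atoms from the SMILES: 5 C, 3 O.
Implicit hydrogens by atom environment:
  3 × C: 2 H each → 6
  2 × C: 1 H each → 2
  2 × O: 1 H each → 2
  1 × O: no H
  Total hydrogens = 10.
Molecular formula: C5H10O3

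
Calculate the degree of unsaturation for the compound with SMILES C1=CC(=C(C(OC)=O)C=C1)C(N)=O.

6

Molecular formula from the SMILES: C9H9NO3.
DoU = (2C + 2 + N − H − X)/2 = (2·9 + 2 + 1 − 9 − 0)/2 = 12/2 = 6.
(Structurally: 1 ring(s) + 5 π bond(s) = 6.)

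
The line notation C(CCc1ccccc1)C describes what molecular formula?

Heavy atoms from the SMILES: 10 C.
Implicit hydrogens by atom environment:
  5 × C (aromatic): 1 H each → 5
  3 × C: 2 H each → 6
  1 × C: 3 H
  1 × C (aromatic): no H
  Total hydrogens = 14.
Molecular formula: C10H14

C10H14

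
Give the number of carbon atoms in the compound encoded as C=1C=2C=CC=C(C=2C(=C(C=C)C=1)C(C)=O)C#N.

15

The symbol for carbon appears 15 times in the SMILES.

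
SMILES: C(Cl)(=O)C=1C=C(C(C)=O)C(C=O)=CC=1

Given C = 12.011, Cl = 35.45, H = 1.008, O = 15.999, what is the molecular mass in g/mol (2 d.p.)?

210.61

Molecular formula: C10H7ClO3.
M = 10×12.011 + 1×35.45 + 7×1.008 + 3×15.999 = 210.61 g/mol.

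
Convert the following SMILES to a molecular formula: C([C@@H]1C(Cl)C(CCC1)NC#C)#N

Heavy atoms from the SMILES: 9 C, 1 Cl, 2 N.
Implicit hydrogens by atom environment:
  4 × C: 1 H each → 4
  3 × C: 2 H each → 6
  2 × C: no H
  1 × Cl: no H
  1 × N: 1 H
  1 × N: no H
  Total hydrogens = 11.
Molecular formula: C9H11ClN2

C9H11ClN2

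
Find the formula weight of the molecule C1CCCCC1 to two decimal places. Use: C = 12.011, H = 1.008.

84.16

Molecular formula: C6H12.
M = 6×12.011 + 12×1.008 = 84.16 g/mol.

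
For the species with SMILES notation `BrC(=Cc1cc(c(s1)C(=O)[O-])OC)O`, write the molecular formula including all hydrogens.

Heavy atoms from the SMILES: 1 Br, 8 C, 4 O, 1 S.
Implicit hydrogens by atom environment:
  3 × C (aromatic): no H
  2 × C: no H
  2 × O: no H
  1 × Br: no H
  1 × C: 3 H
  1 × C (aromatic): 1 H
  1 × C: 1 H
  1 × O: 1 H
  1 × O (charge -1): no H
  1 × S (aromatic): no H
  Total hydrogens = 6.
Net charge -1.
Molecular formula: C8H6BrO4S-

C8H6BrO4S-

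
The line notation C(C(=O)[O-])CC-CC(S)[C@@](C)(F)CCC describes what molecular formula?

Heavy atoms from the SMILES: 11 C, 1 F, 2 O, 1 S.
Implicit hydrogens by atom environment:
  6 × C: 2 H each → 12
  2 × C: 3 H each → 6
  2 × C: no H
  1 × C: 1 H
  1 × F: no H
  1 × O: no H
  1 × O (charge -1): no H
  1 × S: 1 H
  Total hydrogens = 20.
Net charge -1.
Molecular formula: C11H20FO2S-

C11H20FO2S-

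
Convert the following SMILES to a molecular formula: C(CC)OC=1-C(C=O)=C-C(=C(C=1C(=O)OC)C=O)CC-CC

C17H22O5

Heavy atoms from the SMILES: 17 C, 5 O.
Implicit hydrogens by atom environment:
  5 × C: 2 H each → 10
  5 × C (aromatic): no H
  5 × O: no H
  3 × C: 3 H each → 9
  2 × C: 1 H each → 2
  1 × C (aromatic): 1 H
  1 × C: no H
  Total hydrogens = 22.
Molecular formula: C17H22O5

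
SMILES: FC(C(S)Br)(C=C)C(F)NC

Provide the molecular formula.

C6H10BrF2NS

Heavy atoms from the SMILES: 1 Br, 6 C, 2 F, 1 N, 1 S.
Implicit hydrogens by atom environment:
  3 × C: 1 H each → 3
  2 × F: no H
  1 × Br: no H
  1 × C: 3 H
  1 × C: 2 H
  1 × C: no H
  1 × N: 1 H
  1 × S: 1 H
  Total hydrogens = 10.
Molecular formula: C6H10BrF2NS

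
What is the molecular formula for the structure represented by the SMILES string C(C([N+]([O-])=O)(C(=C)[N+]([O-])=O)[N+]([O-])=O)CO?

Heavy atoms from the SMILES: 5 C, 3 N, 7 O.
Implicit hydrogens by atom environment:
  3 × C: 2 H each → 6
  3 × N (charge +1): no H
  3 × O: no H
  3 × O (charge -1): no H
  2 × C: no H
  1 × O: 1 H
  Total hydrogens = 7.
Molecular formula: C5H7N3O7

C5H7N3O7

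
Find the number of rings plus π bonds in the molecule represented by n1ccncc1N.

4

Molecular formula from the SMILES: C4H5N3.
DoU = (2C + 2 + N − H − X)/2 = (2·4 + 2 + 3 − 5 − 0)/2 = 8/2 = 4.
(Structurally: 1 ring(s) + 3 π bond(s) = 4.)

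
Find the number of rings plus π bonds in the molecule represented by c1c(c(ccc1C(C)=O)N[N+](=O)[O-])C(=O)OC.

Molecular formula from the SMILES: C10H10N2O5.
DoU = (2C + 2 + N − H − X)/2 = (2·10 + 2 + 2 − 10 − 0)/2 = 14/2 = 7.
(Structurally: 1 ring(s) + 6 π bond(s) = 7.)

7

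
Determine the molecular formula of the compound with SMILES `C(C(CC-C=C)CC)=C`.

C9H16

Heavy atoms from the SMILES: 9 C.
Implicit hydrogens by atom environment:
  5 × C: 2 H each → 10
  3 × C: 1 H each → 3
  1 × C: 3 H
  Total hydrogens = 16.
Molecular formula: C9H16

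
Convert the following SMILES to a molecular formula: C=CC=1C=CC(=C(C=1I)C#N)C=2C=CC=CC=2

C15H10IN

Heavy atoms from the SMILES: 15 C, 1 I, 1 N.
Implicit hydrogens by atom environment:
  7 × C (aromatic): 1 H each → 7
  5 × C (aromatic): no H
  1 × C: 2 H
  1 × C: 1 H
  1 × C: no H
  1 × I: no H
  1 × N: no H
  Total hydrogens = 10.
Molecular formula: C15H10IN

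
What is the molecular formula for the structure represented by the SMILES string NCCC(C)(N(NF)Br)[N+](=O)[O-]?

C4H10BrFN4O2

Heavy atoms from the SMILES: 1 Br, 4 C, 1 F, 4 N, 2 O.
Implicit hydrogens by atom environment:
  2 × C: 2 H each → 4
  1 × Br: no H
  1 × C: 3 H
  1 × C: no H
  1 × F: no H
  1 × N: 2 H
  1 × N: 1 H
  1 × N: no H
  1 × N (charge +1): no H
  1 × O: no H
  1 × O (charge -1): no H
  Total hydrogens = 10.
Molecular formula: C4H10BrFN4O2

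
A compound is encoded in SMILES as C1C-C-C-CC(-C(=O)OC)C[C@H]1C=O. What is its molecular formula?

C11H18O3

Heavy atoms from the SMILES: 11 C, 3 O.
Implicit hydrogens by atom environment:
  6 × C: 2 H each → 12
  3 × C: 1 H each → 3
  3 × O: no H
  1 × C: 3 H
  1 × C: no H
  Total hydrogens = 18.
Molecular formula: C11H18O3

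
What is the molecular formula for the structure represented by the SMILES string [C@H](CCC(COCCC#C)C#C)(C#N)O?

C12H15NO2

Heavy atoms from the SMILES: 12 C, 1 N, 2 O.
Implicit hydrogens by atom environment:
  5 × C: 2 H each → 10
  4 × C: 1 H each → 4
  3 × C: no H
  1 × N: no H
  1 × O: 1 H
  1 × O: no H
  Total hydrogens = 15.
Molecular formula: C12H15NO2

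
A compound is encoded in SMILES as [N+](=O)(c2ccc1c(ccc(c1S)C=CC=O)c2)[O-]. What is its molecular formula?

Heavy atoms from the SMILES: 13 C, 1 N, 3 O, 1 S.
Implicit hydrogens by atom environment:
  5 × C (aromatic): 1 H each → 5
  5 × C (aromatic): no H
  3 × C: 1 H each → 3
  2 × O: no H
  1 × N (charge +1): no H
  1 × O (charge -1): no H
  1 × S: 1 H
  Total hydrogens = 9.
Molecular formula: C13H9NO3S

C13H9NO3S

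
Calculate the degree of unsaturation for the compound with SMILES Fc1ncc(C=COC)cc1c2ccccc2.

9

Molecular formula from the SMILES: C14H12FNO.
DoU = (2C + 2 + N − H − X)/2 = (2·14 + 2 + 1 − 12 − 1)/2 = 18/2 = 9.
(Structurally: 2 ring(s) + 7 π bond(s) = 9.)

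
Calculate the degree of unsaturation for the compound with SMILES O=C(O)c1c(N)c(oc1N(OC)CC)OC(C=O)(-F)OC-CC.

Molecular formula from the SMILES: C13H19FN2O7.
DoU = (2C + 2 + N − H − X)/2 = (2·13 + 2 + 2 − 19 − 1)/2 = 10/2 = 5.
(Structurally: 1 ring(s) + 4 π bond(s) = 5.)

5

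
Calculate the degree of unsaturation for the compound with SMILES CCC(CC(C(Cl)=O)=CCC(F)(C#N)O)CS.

Molecular formula from the SMILES: C11H15ClFNO2S.
DoU = (2C + 2 + N − H − X)/2 = (2·11 + 2 + 1 − 15 − 2)/2 = 8/2 = 4.
(Structurally: 0 ring(s) + 4 π bond(s) = 4.)

4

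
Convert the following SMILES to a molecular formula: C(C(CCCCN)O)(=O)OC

Heavy atoms from the SMILES: 7 C, 1 N, 3 O.
Implicit hydrogens by atom environment:
  4 × C: 2 H each → 8
  2 × O: no H
  1 × C: 3 H
  1 × C: 1 H
  1 × C: no H
  1 × N: 2 H
  1 × O: 1 H
  Total hydrogens = 15.
Molecular formula: C7H15NO3

C7H15NO3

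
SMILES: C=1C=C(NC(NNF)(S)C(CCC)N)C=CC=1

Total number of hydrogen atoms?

19

Hydrogens are implicit in SMILES; fill each atom to its normal valence:
  5 × C (aromatic): 1 H each → 5
  3 × N: 1 H each → 3
  2 × C: 2 H each → 4
  1 × C: 3 H
  1 × C: 1 H
  1 × C: no H
  1 × C (aromatic): no H
  1 × F: no H
  1 × N: 2 H
  1 × S: 1 H
  Total hydrogens = 19.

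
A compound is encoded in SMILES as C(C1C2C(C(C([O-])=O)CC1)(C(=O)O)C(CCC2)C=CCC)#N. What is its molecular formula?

Heavy atoms from the SMILES: 17 C, 1 N, 4 O.
Implicit hydrogens by atom environment:
  6 × C: 2 H each → 12
  6 × C: 1 H each → 6
  4 × C: no H
  2 × O: no H
  1 × C: 3 H
  1 × N: no H
  1 × O: 1 H
  1 × O (charge -1): no H
  Total hydrogens = 22.
Net charge -1.
Molecular formula: C17H22NO4-

C17H22NO4-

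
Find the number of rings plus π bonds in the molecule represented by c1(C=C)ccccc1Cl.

Molecular formula from the SMILES: C8H7Cl.
DoU = (2C + 2 + N − H − X)/2 = (2·8 + 2 + 0 − 7 − 1)/2 = 10/2 = 5.
(Structurally: 1 ring(s) + 4 π bond(s) = 5.)

5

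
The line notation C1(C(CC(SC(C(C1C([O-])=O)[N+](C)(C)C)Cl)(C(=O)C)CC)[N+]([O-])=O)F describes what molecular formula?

Heavy atoms from the SMILES: 15 C, 1 Cl, 1 F, 2 N, 5 O, 1 S.
Implicit hydrogens by atom environment:
  5 × C: 3 H each → 15
  5 × C: 1 H each → 5
  3 × C: no H
  3 × O: no H
  2 × C: 2 H each → 4
  2 × N (charge +1): no H
  2 × O (charge -1): no H
  1 × Cl: no H
  1 × F: no H
  1 × S: no H
  Total hydrogens = 24.
Molecular formula: C15H24ClFN2O5S

C15H24ClFN2O5S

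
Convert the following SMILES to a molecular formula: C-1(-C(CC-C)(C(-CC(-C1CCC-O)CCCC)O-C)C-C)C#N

Heavy atoms from the SMILES: 20 C, 1 N, 2 O.
Implicit hydrogens by atom environment:
  10 × C: 2 H each → 20
  4 × C: 3 H each → 12
  4 × C: 1 H each → 4
  2 × C: no H
  1 × N: no H
  1 × O: 1 H
  1 × O: no H
  Total hydrogens = 37.
Molecular formula: C20H37NO2

C20H37NO2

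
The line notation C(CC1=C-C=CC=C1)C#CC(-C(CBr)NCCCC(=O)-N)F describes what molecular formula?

C17H22BrFN2O

Heavy atoms from the SMILES: 1 Br, 17 C, 1 F, 2 N, 1 O.
Implicit hydrogens by atom environment:
  6 × C: 2 H each → 12
  5 × C (aromatic): 1 H each → 5
  3 × C: no H
  2 × C: 1 H each → 2
  1 × Br: no H
  1 × C (aromatic): no H
  1 × F: no H
  1 × N: 2 H
  1 × N: 1 H
  1 × O: no H
  Total hydrogens = 22.
Molecular formula: C17H22BrFN2O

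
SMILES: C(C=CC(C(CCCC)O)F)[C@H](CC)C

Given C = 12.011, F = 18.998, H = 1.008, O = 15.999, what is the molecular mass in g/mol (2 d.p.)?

216.34

Molecular formula: C13H25FO.
M = 13×12.011 + 1×18.998 + 25×1.008 + 1×15.999 = 216.34 g/mol.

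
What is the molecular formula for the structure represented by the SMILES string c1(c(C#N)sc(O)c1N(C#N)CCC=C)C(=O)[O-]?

C11H8N3O3S-

Heavy atoms from the SMILES: 11 C, 3 N, 3 O, 1 S.
Implicit hydrogens by atom environment:
  4 × C (aromatic): no H
  3 × C: 2 H each → 6
  3 × C: no H
  3 × N: no H
  1 × C: 1 H
  1 × O: 1 H
  1 × O: no H
  1 × O (charge -1): no H
  1 × S (aromatic): no H
  Total hydrogens = 8.
Net charge -1.
Molecular formula: C11H8N3O3S-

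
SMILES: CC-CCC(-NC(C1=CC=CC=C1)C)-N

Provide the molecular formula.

C13H22N2

Heavy atoms from the SMILES: 13 C, 2 N.
Implicit hydrogens by atom environment:
  5 × C (aromatic): 1 H each → 5
  3 × C: 2 H each → 6
  2 × C: 3 H each → 6
  2 × C: 1 H each → 2
  1 × C (aromatic): no H
  1 × N: 2 H
  1 × N: 1 H
  Total hydrogens = 22.
Molecular formula: C13H22N2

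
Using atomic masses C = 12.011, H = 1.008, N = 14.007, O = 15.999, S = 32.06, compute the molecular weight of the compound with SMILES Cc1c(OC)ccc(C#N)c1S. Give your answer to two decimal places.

Molecular formula: C9H9NOS.
M = 9×12.011 + 9×1.008 + 1×14.007 + 1×15.999 + 1×32.06 = 179.24 g/mol.

179.24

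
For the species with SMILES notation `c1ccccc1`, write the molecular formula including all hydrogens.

C6H6

Heavy atoms from the SMILES: 6 C.
Implicit hydrogens by atom environment:
  6 × C (aromatic): 1 H each → 6
  Total hydrogens = 6.
Molecular formula: C6H6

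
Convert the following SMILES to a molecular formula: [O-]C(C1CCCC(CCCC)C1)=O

C11H19O2-

Heavy atoms from the SMILES: 11 C, 2 O.
Implicit hydrogens by atom environment:
  7 × C: 2 H each → 14
  2 × C: 1 H each → 2
  1 × C: 3 H
  1 × C: no H
  1 × O: no H
  1 × O (charge -1): no H
  Total hydrogens = 19.
Net charge -1.
Molecular formula: C11H19O2-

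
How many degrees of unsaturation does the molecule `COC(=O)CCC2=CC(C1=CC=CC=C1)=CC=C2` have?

9

Molecular formula from the SMILES: C16H16O2.
DoU = (2C + 2 + N − H − X)/2 = (2·16 + 2 + 0 − 16 − 0)/2 = 18/2 = 9.
(Structurally: 2 ring(s) + 7 π bond(s) = 9.)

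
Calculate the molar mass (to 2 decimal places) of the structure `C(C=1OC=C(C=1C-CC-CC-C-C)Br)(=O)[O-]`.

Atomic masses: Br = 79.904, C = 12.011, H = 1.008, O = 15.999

Molecular formula: C12H16BrO3-.
M = 1×79.904 + 12×12.011 + 16×1.008 + 3×15.999 = 288.16 g/mol.

288.16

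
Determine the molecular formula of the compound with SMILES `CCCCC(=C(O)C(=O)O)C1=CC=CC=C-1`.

C13H16O3

Heavy atoms from the SMILES: 13 C, 3 O.
Implicit hydrogens by atom environment:
  5 × C (aromatic): 1 H each → 5
  3 × C: 2 H each → 6
  3 × C: no H
  2 × O: 1 H each → 2
  1 × C: 3 H
  1 × C (aromatic): no H
  1 × O: no H
  Total hydrogens = 16.
Molecular formula: C13H16O3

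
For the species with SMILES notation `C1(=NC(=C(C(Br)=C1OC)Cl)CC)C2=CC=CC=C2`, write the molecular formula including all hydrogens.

C14H13BrClNO

Heavy atoms from the SMILES: 1 Br, 14 C, 1 Cl, 1 N, 1 O.
Implicit hydrogens by atom environment:
  6 × C (aromatic): no H
  5 × C (aromatic): 1 H each → 5
  2 × C: 3 H each → 6
  1 × Br: no H
  1 × C: 2 H
  1 × Cl: no H
  1 × N (aromatic): no H
  1 × O: no H
  Total hydrogens = 13.
Molecular formula: C14H13BrClNO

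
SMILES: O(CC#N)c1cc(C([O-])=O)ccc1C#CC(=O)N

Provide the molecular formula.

Heavy atoms from the SMILES: 12 C, 2 N, 4 O.
Implicit hydrogens by atom environment:
  5 × C: no H
  3 × C (aromatic): 1 H each → 3
  3 × C (aromatic): no H
  3 × O: no H
  1 × C: 2 H
  1 × N: 2 H
  1 × N: no H
  1 × O (charge -1): no H
  Total hydrogens = 7.
Net charge -1.
Molecular formula: C12H7N2O4-

C12H7N2O4-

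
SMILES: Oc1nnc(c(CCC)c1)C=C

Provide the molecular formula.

C9H12N2O

Heavy atoms from the SMILES: 9 C, 2 N, 1 O.
Implicit hydrogens by atom environment:
  3 × C: 2 H each → 6
  3 × C (aromatic): no H
  2 × N (aromatic): no H
  1 × C: 3 H
  1 × C (aromatic): 1 H
  1 × C: 1 H
  1 × O: 1 H
  Total hydrogens = 12.
Molecular formula: C9H12N2O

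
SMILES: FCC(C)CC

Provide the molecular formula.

Heavy atoms from the SMILES: 5 C, 1 F.
Implicit hydrogens by atom environment:
  2 × C: 3 H each → 6
  2 × C: 2 H each → 4
  1 × C: 1 H
  1 × F: no H
  Total hydrogens = 11.
Molecular formula: C5H11F

C5H11F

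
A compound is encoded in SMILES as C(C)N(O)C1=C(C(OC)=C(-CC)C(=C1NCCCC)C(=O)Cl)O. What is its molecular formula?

C16H25ClN2O4

Heavy atoms from the SMILES: 16 C, 1 Cl, 2 N, 4 O.
Implicit hydrogens by atom environment:
  6 × C (aromatic): no H
  5 × C: 2 H each → 10
  4 × C: 3 H each → 12
  2 × O: 1 H each → 2
  2 × O: no H
  1 × C: no H
  1 × Cl: no H
  1 × N: 1 H
  1 × N: no H
  Total hydrogens = 25.
Molecular formula: C16H25ClN2O4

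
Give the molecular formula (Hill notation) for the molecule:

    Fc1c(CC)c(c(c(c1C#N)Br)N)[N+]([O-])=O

Heavy atoms from the SMILES: 1 Br, 9 C, 1 F, 3 N, 2 O.
Implicit hydrogens by atom environment:
  6 × C (aromatic): no H
  1 × Br: no H
  1 × C: 3 H
  1 × C: 2 H
  1 × C: no H
  1 × F: no H
  1 × N: 2 H
  1 × N (charge +1): no H
  1 × N: no H
  1 × O: no H
  1 × O (charge -1): no H
  Total hydrogens = 7.
Molecular formula: C9H7BrFN3O2

C9H7BrFN3O2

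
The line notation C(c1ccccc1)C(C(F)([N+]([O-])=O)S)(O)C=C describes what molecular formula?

Heavy atoms from the SMILES: 11 C, 1 F, 1 N, 3 O, 1 S.
Implicit hydrogens by atom environment:
  5 × C (aromatic): 1 H each → 5
  2 × C: 2 H each → 4
  2 × C: no H
  1 × C: 1 H
  1 × C (aromatic): no H
  1 × F: no H
  1 × N (charge +1): no H
  1 × O: 1 H
  1 × O: no H
  1 × O (charge -1): no H
  1 × S: 1 H
  Total hydrogens = 12.
Molecular formula: C11H12FNO3S

C11H12FNO3S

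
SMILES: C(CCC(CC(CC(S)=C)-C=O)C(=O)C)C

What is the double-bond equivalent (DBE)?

3

Molecular formula from the SMILES: C13H22O2S.
DoU = (2C + 2 + N − H − X)/2 = (2·13 + 2 + 0 − 22 − 0)/2 = 6/2 = 3.
(Structurally: 0 ring(s) + 3 π bond(s) = 3.)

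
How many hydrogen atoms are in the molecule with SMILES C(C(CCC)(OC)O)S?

14

Hydrogens are implicit in SMILES; fill each atom to its normal valence:
  3 × C: 2 H each → 6
  2 × C: 3 H each → 6
  1 × C: no H
  1 × O: 1 H
  1 × O: no H
  1 × S: 1 H
  Total hydrogens = 14.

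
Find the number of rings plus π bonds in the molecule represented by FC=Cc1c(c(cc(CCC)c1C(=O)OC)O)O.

6

Molecular formula from the SMILES: C13H15FO4.
DoU = (2C + 2 + N − H − X)/2 = (2·13 + 2 + 0 − 15 − 1)/2 = 12/2 = 6.
(Structurally: 1 ring(s) + 5 π bond(s) = 6.)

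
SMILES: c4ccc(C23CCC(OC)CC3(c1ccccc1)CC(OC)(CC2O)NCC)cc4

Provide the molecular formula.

Heavy atoms from the SMILES: 26 C, 1 N, 3 O.
Implicit hydrogens by atom environment:
  10 × C (aromatic): 1 H each → 10
  6 × C: 2 H each → 12
  3 × C: 3 H each → 9
  3 × C: no H
  2 × C: 1 H each → 2
  2 × C (aromatic): no H
  2 × O: no H
  1 × N: 1 H
  1 × O: 1 H
  Total hydrogens = 35.
Molecular formula: C26H35NO3

C26H35NO3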